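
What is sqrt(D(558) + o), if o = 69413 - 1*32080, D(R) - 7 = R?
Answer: sqrt(37898) ≈ 194.67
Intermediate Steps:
D(R) = 7 + R
o = 37333 (o = 69413 - 32080 = 37333)
sqrt(D(558) + o) = sqrt((7 + 558) + 37333) = sqrt(565 + 37333) = sqrt(37898)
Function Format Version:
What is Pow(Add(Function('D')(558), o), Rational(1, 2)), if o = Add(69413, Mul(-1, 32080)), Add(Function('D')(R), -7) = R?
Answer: Pow(37898, Rational(1, 2)) ≈ 194.67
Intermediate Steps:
Function('D')(R) = Add(7, R)
o = 37333 (o = Add(69413, -32080) = 37333)
Pow(Add(Function('D')(558), o), Rational(1, 2)) = Pow(Add(Add(7, 558), 37333), Rational(1, 2)) = Pow(Add(565, 37333), Rational(1, 2)) = Pow(37898, Rational(1, 2))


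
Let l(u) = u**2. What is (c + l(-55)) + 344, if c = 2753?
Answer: 6122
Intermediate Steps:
(c + l(-55)) + 344 = (2753 + (-55)**2) + 344 = (2753 + 3025) + 344 = 5778 + 344 = 6122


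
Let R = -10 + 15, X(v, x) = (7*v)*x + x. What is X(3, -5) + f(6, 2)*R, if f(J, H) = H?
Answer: -100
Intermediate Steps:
X(v, x) = x + 7*v*x (X(v, x) = 7*v*x + x = x + 7*v*x)
R = 5
X(3, -5) + f(6, 2)*R = -5*(1 + 7*3) + 2*5 = -5*(1 + 21) + 10 = -5*22 + 10 = -110 + 10 = -100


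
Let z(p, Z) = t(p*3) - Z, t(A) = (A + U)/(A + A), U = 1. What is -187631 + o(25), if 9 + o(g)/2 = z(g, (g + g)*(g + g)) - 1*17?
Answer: -14451149/75 ≈ -1.9268e+5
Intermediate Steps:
t(A) = (1 + A)/(2*A) (t(A) = (A + 1)/(A + A) = (1 + A)/((2*A)) = (1 + A)*(1/(2*A)) = (1 + A)/(2*A))
z(p, Z) = -Z + (1 + 3*p)/(6*p) (z(p, Z) = (1 + p*3)/(2*((p*3))) - Z = (1 + 3*p)/(2*((3*p))) - Z = (1/(3*p))*(1 + 3*p)/2 - Z = (1 + 3*p)/(6*p) - Z = -Z + (1 + 3*p)/(6*p))
o(g) = -51 - 8*g² + 1/(3*g) (o(g) = -18 + 2*((½ - (g + g)*(g + g) + 1/(6*g)) - 1*17) = -18 + 2*((½ - 2*g*2*g + 1/(6*g)) - 17) = -18 + 2*((½ - 4*g² + 1/(6*g)) - 17) = -18 + 2*(-33/2 - 4*g² + 1/(6*g)) = -18 + (-33 - 8*g² + 1/(3*g)) = -51 - 8*g² + 1/(3*g))
-187631 + o(25) = -187631 + (-51 - 8*25² + (⅓)/25) = -187631 + (-51 - 8*625 + (⅓)*(1/25)) = -187631 + (-51 - 5000 + 1/75) = -187631 - 378824/75 = -14451149/75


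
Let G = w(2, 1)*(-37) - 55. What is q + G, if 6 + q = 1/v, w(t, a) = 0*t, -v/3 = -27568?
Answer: -5044943/82704 ≈ -61.000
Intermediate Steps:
v = 82704 (v = -3*(-27568) = 82704)
w(t, a) = 0
q = -496223/82704 (q = -6 + 1/82704 = -496223/82704 ≈ -6.0000)
G = -55 (G = 0*(-37) - 55 = 0 - 55 = -55)
q + G = -496223/82704 - 55 = -5044943/82704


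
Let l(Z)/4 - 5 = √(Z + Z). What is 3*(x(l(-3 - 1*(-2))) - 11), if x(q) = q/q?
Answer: -30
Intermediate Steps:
l(Z) = 20 + 4*√2*√Z (l(Z) = 20 + 4*√(Z + Z) = 20 + 4*√(2*Z) = 20 + 4*(√2*√Z) = 20 + 4*√2*√Z)
x(q) = 1
3*(x(l(-3 - 1*(-2))) - 11) = 3*(1 - 11) = 3*(-10) = -30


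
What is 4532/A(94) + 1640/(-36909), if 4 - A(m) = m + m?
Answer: -41893337/1697814 ≈ -24.675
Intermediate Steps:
A(m) = 4 - 2*m (A(m) = 4 - (m + m) = 4 - 2*m)
4532/A(94) + 1640/(-36909) = 4532/(4 - 2*94) + 1640/(-36909) = 4532/(4 - 188) + 1640*(-1/36909) = 4532/(-184) - 1640/36909 = 4532*(-1/184) - 1640/36909 = -1133/46 - 1640/36909 = -41893337/1697814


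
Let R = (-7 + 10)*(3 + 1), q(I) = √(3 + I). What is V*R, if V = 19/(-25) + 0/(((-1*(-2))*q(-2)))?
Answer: -228/25 ≈ -9.1200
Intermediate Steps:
R = 12 (R = 3*4 = 12)
V = -19/25 (V = 19/(-25) + 0/(((-1*(-2))*√(3 - 2))) = 19*(-1/25) + 0/((2*√1)) = -19/25 + 0/((2*1)) = -19/25 + 0/2 = -19/25 + 0*(½) = -19/25 + 0 = -19/25 ≈ -0.76000)
V*R = -19/25*12 = -228/25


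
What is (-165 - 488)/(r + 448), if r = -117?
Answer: -653/331 ≈ -1.9728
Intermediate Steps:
(-165 - 488)/(r + 448) = (-165 - 488)/(-117 + 448) = -653/331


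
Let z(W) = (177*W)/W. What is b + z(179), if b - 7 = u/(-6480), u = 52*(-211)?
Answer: 300823/1620 ≈ 185.69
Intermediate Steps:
u = -10972
b = 14083/1620 (b = 7 - 10972/(-6480) = 7 - 10972*(-1/6480) = 7 + 2743/1620 = 14083/1620 ≈ 8.6932)
z(W) = 177
b + z(179) = 14083/1620 + 177 = 300823/1620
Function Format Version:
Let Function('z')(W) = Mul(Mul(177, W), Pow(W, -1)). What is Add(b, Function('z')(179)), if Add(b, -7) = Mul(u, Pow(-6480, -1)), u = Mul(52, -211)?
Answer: Rational(300823, 1620) ≈ 185.69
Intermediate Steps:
u = -10972
b = Rational(14083, 1620) (b = Add(7, Mul(-10972, Pow(-6480, -1))) = Add(7, Mul(-10972, Rational(-1, 6480))) = Add(7, Rational(2743, 1620)) = Rational(14083, 1620) ≈ 8.6932)
Function('z')(W) = 177
Add(b, Function('z')(179)) = Add(Rational(14083, 1620), 177) = Rational(300823, 1620)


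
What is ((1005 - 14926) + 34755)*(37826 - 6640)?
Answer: 649729124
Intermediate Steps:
((1005 - 14926) + 34755)*(37826 - 6640) = (-13921 + 34755)*31186 = 20834*31186 = 649729124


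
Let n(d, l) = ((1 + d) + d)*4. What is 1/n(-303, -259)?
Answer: -1/2420 ≈ -0.00041322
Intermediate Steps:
n(d, l) = 4 + 8*d (n(d, l) = (1 + 2*d)*4 = 4 + 8*d)
1/n(-303, -259) = 1/(4 + 8*(-303)) = 1/(4 - 2424) = 1/(-2420) = -1/2420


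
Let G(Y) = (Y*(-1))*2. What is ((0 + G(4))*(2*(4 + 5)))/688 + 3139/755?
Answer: 128182/32465 ≈ 3.9483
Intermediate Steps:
G(Y) = -2*Y (G(Y) = -Y*2 = -2*Y)
((0 + G(4))*(2*(4 + 5)))/688 + 3139/755 = ((0 - 2*4)*(2*(4 + 5)))/688 + 3139/755 = ((0 - 8)*(2*9))*(1/688) + 3139*(1/755) = -8*18*(1/688) + 3139/755 = -144*1/688 + 3139/755 = -9/43 + 3139/755 = 128182/32465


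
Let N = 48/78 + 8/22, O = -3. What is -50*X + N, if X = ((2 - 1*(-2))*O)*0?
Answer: 140/143 ≈ 0.97902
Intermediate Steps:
N = 140/143 (N = 48*(1/78) + 8*(1/22) = 8/13 + 4/11 = 140/143 ≈ 0.97902)
X = 0 (X = ((2 - 1*(-2))*(-3))*0 = ((2 + 2)*(-3))*0 = (4*(-3))*0 = -12*0 = 0)
-50*X + N = -50*0 + 140/143 = 0 + 140/143 = 140/143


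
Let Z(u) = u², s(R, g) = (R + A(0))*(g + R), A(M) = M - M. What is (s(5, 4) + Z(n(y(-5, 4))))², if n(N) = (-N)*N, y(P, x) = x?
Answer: 90601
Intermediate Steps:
A(M) = 0
n(N) = -N²
s(R, g) = R*(R + g) (s(R, g) = (R + 0)*(g + R) = R*(R + g))
(s(5, 4) + Z(n(y(-5, 4))))² = (5*(5 + 4) + (-1*4²)²)² = (5*9 + (-1*16)²)² = (45 + (-16)²)² = (45 + 256)² = 301² = 90601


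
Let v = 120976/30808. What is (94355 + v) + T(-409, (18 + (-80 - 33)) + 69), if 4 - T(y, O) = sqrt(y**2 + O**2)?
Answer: 363391631/3851 - sqrt(167957) ≈ 93953.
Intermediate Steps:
v = 15122/3851 (v = 120976*(1/30808) = 15122/3851 ≈ 3.9268)
T(y, O) = 4 - sqrt(O**2 + y**2) (T(y, O) = 4 - sqrt(y**2 + O**2) = 4 - sqrt(O**2 + y**2))
(94355 + v) + T(-409, (18 + (-80 - 33)) + 69) = (94355 + 15122/3851) + (4 - sqrt(((18 + (-80 - 33)) + 69)**2 + (-409)**2)) = 363376227/3851 + (4 - sqrt(((18 - 113) + 69)**2 + 167281)) = 363376227/3851 + (4 - sqrt((-95 + 69)**2 + 167281)) = 363376227/3851 + (4 - sqrt((-26)**2 + 167281)) = 363376227/3851 + (4 - sqrt(676 + 167281)) = 363376227/3851 + (4 - sqrt(167957)) = 363391631/3851 - sqrt(167957)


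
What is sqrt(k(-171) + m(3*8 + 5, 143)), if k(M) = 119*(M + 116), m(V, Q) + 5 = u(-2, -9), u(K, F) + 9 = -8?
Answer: I*sqrt(6567) ≈ 81.037*I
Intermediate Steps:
u(K, F) = -17 (u(K, F) = -9 - 8 = -17)
m(V, Q) = -22 (m(V, Q) = -5 - 17 = -22)
k(M) = 13804 + 119*M (k(M) = 119*(116 + M) = 13804 + 119*M)
sqrt(k(-171) + m(3*8 + 5, 143)) = sqrt((13804 + 119*(-171)) - 22) = sqrt((13804 - 20349) - 22) = sqrt(-6545 - 22) = sqrt(-6567) = I*sqrt(6567)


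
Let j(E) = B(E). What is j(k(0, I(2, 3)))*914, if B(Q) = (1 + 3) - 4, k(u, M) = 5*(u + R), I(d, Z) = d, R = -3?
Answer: 0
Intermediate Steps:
k(u, M) = -15 + 5*u (k(u, M) = 5*(u - 3) = 5*(-3 + u) = -15 + 5*u)
B(Q) = 0 (B(Q) = 4 - 4 = 0)
j(E) = 0
j(k(0, I(2, 3)))*914 = 0*914 = 0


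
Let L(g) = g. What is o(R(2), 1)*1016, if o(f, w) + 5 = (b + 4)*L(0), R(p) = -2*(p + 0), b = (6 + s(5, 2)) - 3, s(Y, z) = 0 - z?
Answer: -5080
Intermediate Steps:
s(Y, z) = -z
b = 1 (b = (6 - 1*2) - 3 = (6 - 2) - 3 = 4 - 3 = 1)
R(p) = -2*p
o(f, w) = -5 (o(f, w) = -5 + (1 + 4)*0 = -5 + 5*0 = -5 + 0 = -5)
o(R(2), 1)*1016 = -5*1016 = -5080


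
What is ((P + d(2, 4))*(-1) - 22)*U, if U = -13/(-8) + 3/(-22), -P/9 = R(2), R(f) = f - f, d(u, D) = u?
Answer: -393/11 ≈ -35.727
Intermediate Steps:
R(f) = 0
P = 0 (P = -9*0 = 0)
U = 131/88 (U = -13*(-⅛) + 3*(-1/22) = 13/8 - 3/22 = 131/88 ≈ 1.4886)
((P + d(2, 4))*(-1) - 22)*U = ((0 + 2)*(-1) - 22)*(131/88) = (2*(-1) - 22)*(131/88) = (-2 - 22)*(131/88) = -24*131/88 = -393/11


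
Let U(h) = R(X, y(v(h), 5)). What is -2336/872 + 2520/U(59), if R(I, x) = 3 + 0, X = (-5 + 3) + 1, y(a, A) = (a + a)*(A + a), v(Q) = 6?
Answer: 91268/109 ≈ 837.32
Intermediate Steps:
y(a, A) = 2*a*(A + a) (y(a, A) = (2*a)*(A + a) = 2*a*(A + a))
X = -1 (X = -2 + 1 = -1)
R(I, x) = 3
U(h) = 3
-2336/872 + 2520/U(59) = -2336/872 + 2520/3 = -2336*1/872 + 2520*(1/3) = -292/109 + 840 = 91268/109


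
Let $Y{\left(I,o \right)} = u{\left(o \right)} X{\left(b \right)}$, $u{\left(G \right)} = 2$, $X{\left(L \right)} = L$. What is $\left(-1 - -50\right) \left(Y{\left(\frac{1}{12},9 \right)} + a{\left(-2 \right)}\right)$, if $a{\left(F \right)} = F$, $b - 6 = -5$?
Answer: $0$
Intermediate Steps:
$b = 1$ ($b = 6 - 5 = 1$)
$Y{\left(I,o \right)} = 2$ ($Y{\left(I,o \right)} = 2 \cdot 1 = 2$)
$\left(-1 - -50\right) \left(Y{\left(\frac{1}{12},9 \right)} + a{\left(-2 \right)}\right) = \left(-1 - -50\right) \left(2 - 2\right) = \left(-1 + 50\right) 0 = 49 \cdot 0 = 0$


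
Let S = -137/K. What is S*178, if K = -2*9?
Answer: 12193/9 ≈ 1354.8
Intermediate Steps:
K = -18
S = 137/18 (S = -137/(-18) = -137*(-1/18) = 137/18 ≈ 7.6111)
S*178 = (137/18)*178 = 12193/9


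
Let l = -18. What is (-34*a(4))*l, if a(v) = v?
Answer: 2448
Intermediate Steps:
(-34*a(4))*l = -34*4*(-18) = -136*(-18) = 2448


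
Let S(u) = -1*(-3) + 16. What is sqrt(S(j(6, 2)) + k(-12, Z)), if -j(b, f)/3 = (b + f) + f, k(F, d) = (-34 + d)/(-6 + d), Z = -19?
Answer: 4*sqrt(33)/5 ≈ 4.5956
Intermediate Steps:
k(F, d) = (-34 + d)/(-6 + d)
j(b, f) = -6*f - 3*b (j(b, f) = -3*((b + f) + f) = -3*(b + 2*f) = -6*f - 3*b)
S(u) = 19 (S(u) = 3 + 16 = 19)
sqrt(S(j(6, 2)) + k(-12, Z)) = sqrt(19 + (-34 - 19)/(-6 - 19)) = sqrt(19 - 53/(-25)) = sqrt(19 - 1/25*(-53)) = sqrt(19 + 53/25) = sqrt(528/25) = 4*sqrt(33)/5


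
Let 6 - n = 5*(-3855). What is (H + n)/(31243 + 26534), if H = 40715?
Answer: 59996/57777 ≈ 1.0384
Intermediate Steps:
n = 19281 (n = 6 - 5*(-3855) = 6 - 1*(-19275) = 6 + 19275 = 19281)
(H + n)/(31243 + 26534) = (40715 + 19281)/(31243 + 26534) = 59996/57777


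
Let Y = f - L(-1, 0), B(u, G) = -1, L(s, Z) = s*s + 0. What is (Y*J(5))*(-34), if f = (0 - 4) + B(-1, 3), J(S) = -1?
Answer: -204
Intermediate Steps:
L(s, Z) = s² (L(s, Z) = s² + 0 = s²)
f = -5 (f = (0 - 4) - 1 = -4 - 1 = -5)
Y = -6 (Y = -5 - 1*(-1)² = -5 - 1*1 = -5 - 1 = -6)
(Y*J(5))*(-34) = -6*(-1)*(-34) = 6*(-34) = -204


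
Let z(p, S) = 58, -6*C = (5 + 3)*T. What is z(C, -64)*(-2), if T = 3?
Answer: -116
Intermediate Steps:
C = -4 (C = -(5 + 3)*3/6 = -4*3/3 = -1/6*24 = -4)
z(C, -64)*(-2) = 58*(-2) = -116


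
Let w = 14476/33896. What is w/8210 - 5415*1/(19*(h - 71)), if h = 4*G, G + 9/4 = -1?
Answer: 413087352/121750195 ≈ 3.3929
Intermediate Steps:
G = -13/4 (G = -9/4 - 1 = -13/4 ≈ -3.2500)
h = -13 (h = 4*(-13/4) = -13)
w = 3619/8474 (w = 14476*(1/33896) = 3619/8474 ≈ 0.42707)
w/8210 - 5415*1/(19*(h - 71)) = (3619/8474)/8210 - 5415*1/(19*(-13 - 71)) = (3619/8474)*(1/8210) - 5415/(19*(-84)) = 3619/69571540 - 5415/(-1596) = 3619/69571540 - 5415*(-1/1596) = 3619/69571540 + 95/28 = 413087352/121750195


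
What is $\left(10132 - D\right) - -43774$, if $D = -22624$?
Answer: $76530$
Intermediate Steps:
$\left(10132 - D\right) - -43774 = \left(10132 - -22624\right) - -43774 = \left(10132 + 22624\right) + 43774 = 32756 + 43774 = 76530$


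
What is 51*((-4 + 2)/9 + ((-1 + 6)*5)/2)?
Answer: 3757/6 ≈ 626.17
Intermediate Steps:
51*((-4 + 2)/9 + ((-1 + 6)*5)/2) = 51*(-2*⅑ + (5*5)*(½)) = 51*(-2/9 + 25*(½)) = 51*(-2/9 + 25/2) = 51*(221/18) = 3757/6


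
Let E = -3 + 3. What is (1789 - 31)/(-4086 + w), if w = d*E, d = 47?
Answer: -293/681 ≈ -0.43025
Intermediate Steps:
E = 0
w = 0 (w = 47*0 = 0)
(1789 - 31)/(-4086 + w) = (1789 - 31)/(-4086 + 0) = 1758/(-4086) = 1758*(-1/4086) = -293/681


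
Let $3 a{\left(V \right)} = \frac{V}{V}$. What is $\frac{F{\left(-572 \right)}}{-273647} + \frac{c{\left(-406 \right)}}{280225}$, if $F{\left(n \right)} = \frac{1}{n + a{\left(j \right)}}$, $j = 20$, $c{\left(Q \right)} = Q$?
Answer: $- \frac{3464305981}{2391106962475} \approx -0.0014488$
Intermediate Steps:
$a{\left(V \right)} = \frac{1}{3}$ ($a{\left(V \right)} = \frac{V \frac{1}{V}}{3} = \frac{1}{3} \cdot 1 = \frac{1}{3}$)
$F{\left(n \right)} = \frac{1}{\frac{1}{3} + n}$ ($F{\left(n \right)} = \frac{1}{n + \frac{1}{3}} = \frac{1}{\frac{1}{3} + n}$)
$\frac{F{\left(-572 \right)}}{-273647} + \frac{c{\left(-406 \right)}}{280225} = \frac{3 \frac{1}{1 + 3 \left(-572\right)}}{-273647} - \frac{406}{280225} = \frac{3}{1 - 1716} \left(- \frac{1}{273647}\right) - \frac{406}{280225} = \frac{3}{-1715} \left(- \frac{1}{273647}\right) - \frac{406}{280225} = 3 \left(- \frac{1}{1715}\right) \left(- \frac{1}{273647}\right) - \frac{406}{280225} = \left(- \frac{3}{1715}\right) \left(- \frac{1}{273647}\right) - \frac{406}{280225} = \frac{3}{469304605} - \frac{406}{280225} = - \frac{3464305981}{2391106962475}$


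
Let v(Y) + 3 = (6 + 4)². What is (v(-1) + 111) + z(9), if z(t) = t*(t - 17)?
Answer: 136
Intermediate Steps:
v(Y) = 97 (v(Y) = -3 + (6 + 4)² = -3 + 10² = -3 + 100 = 97)
z(t) = t*(-17 + t)
(v(-1) + 111) + z(9) = (97 + 111) + 9*(-17 + 9) = 208 + 9*(-8) = 208 - 72 = 136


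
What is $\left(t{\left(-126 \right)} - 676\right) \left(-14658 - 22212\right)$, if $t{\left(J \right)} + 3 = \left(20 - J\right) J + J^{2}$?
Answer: $117947130$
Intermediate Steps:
$t{\left(J \right)} = -3 + J^{2} + J \left(20 - J\right)$ ($t{\left(J \right)} = -3 + \left(\left(20 - J\right) J + J^{2}\right) = -3 + \left(J \left(20 - J\right) + J^{2}\right) = -3 + \left(J^{2} + J \left(20 - J\right)\right) = -3 + J^{2} + J \left(20 - J\right)$)
$\left(t{\left(-126 \right)} - 676\right) \left(-14658 - 22212\right) = \left(\left(-3 + 20 \left(-126\right)\right) - 676\right) \left(-14658 - 22212\right) = \left(\left(-3 - 2520\right) - 676\right) \left(-36870\right) = \left(-2523 - 676\right) \left(-36870\right) = \left(-3199\right) \left(-36870\right) = 117947130$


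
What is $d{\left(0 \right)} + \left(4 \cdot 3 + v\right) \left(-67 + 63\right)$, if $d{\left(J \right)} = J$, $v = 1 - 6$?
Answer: $-28$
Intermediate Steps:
$v = -5$ ($v = 1 - 6 = -5$)
$d{\left(0 \right)} + \left(4 \cdot 3 + v\right) \left(-67 + 63\right) = 0 + \left(4 \cdot 3 - 5\right) \left(-67 + 63\right) = 0 + \left(12 - 5\right) \left(-4\right) = 0 + 7 \left(-4\right) = 0 - 28 = -28$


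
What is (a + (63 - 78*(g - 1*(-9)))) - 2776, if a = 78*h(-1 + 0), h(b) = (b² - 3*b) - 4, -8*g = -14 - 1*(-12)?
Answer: -6869/2 ≈ -3434.5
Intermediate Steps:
g = ¼ (g = -(-14 - 1*(-12))/8 = -(-14 + 12)/8 = -⅛*(-2) = ¼ ≈ 0.25000)
h(b) = -4 + b² - 3*b
a = 0 (a = 78*(-4 + (-1 + 0)² - 3*(-1 + 0)) = 78*(-4 + (-1)² - 3*(-1)) = 78*(-4 + 1 + 3) = 78*0 = 0)
(a + (63 - 78*(g - 1*(-9)))) - 2776 = (0 + (63 - 78*(¼ - 1*(-9)))) - 2776 = (0 + (63 - 78*(¼ + 9))) - 2776 = (0 + (63 - 78*37/4)) - 2776 = (0 + (63 - 1443/2)) - 2776 = (0 - 1317/2) - 2776 = -1317/2 - 2776 = -6869/2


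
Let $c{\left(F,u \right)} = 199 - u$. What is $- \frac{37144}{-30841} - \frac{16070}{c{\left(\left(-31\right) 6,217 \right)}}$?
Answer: $\frac{248141731}{277569} \approx 893.98$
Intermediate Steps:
$- \frac{37144}{-30841} - \frac{16070}{c{\left(\left(-31\right) 6,217 \right)}} = - \frac{37144}{-30841} - \frac{16070}{199 - 217} = \left(-37144\right) \left(- \frac{1}{30841}\right) - \frac{16070}{199 - 217} = \frac{37144}{30841} - \frac{16070}{-18} = \frac{37144}{30841} - - \frac{8035}{9} = \frac{37144}{30841} + \frac{8035}{9} = \frac{248141731}{277569}$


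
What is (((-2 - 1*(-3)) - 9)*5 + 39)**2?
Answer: 1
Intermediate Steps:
(((-2 - 1*(-3)) - 9)*5 + 39)**2 = (((-2 + 3) - 9)*5 + 39)**2 = ((1 - 9)*5 + 39)**2 = (-8*5 + 39)**2 = (-40 + 39)**2 = (-1)**2 = 1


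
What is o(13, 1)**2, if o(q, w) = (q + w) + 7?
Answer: 441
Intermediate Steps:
o(q, w) = 7 + q + w
o(13, 1)**2 = (7 + 13 + 1)**2 = 21**2 = 441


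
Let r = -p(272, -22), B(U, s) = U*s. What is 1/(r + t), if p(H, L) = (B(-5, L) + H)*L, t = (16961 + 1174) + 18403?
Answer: 1/44942 ≈ 2.2251e-5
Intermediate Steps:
t = 36538 (t = 18135 + 18403 = 36538)
p(H, L) = L*(H - 5*L) (p(H, L) = (-5*L + H)*L = (H - 5*L)*L = L*(H - 5*L))
r = 8404 (r = -(-22)*(272 - 5*(-22)) = -(-22)*(272 + 110) = -(-22)*382 = -1*(-8404) = 8404)
1/(r + t) = 1/(8404 + 36538) = 1/44942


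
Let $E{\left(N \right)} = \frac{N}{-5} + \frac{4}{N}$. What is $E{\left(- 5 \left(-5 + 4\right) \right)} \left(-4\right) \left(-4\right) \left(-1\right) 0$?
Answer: $0$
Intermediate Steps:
$E{\left(N \right)} = \frac{4}{N} - \frac{N}{5}$ ($E{\left(N \right)} = N \left(- \frac{1}{5}\right) + \frac{4}{N} = - \frac{N}{5} + \frac{4}{N} = \frac{4}{N} - \frac{N}{5}$)
$E{\left(- 5 \left(-5 + 4\right) \right)} \left(-4\right) \left(-4\right) \left(-1\right) 0 = \left(\frac{4}{\left(-5\right) \left(-5 + 4\right)} - \frac{\left(-5\right) \left(-5 + 4\right)}{5}\right) \left(-4\right) \left(-4\right) \left(-1\right) 0 = \left(\frac{4}{\left(-5\right) \left(-1\right)} - \frac{\left(-5\right) \left(-1\right)}{5}\right) \left(-4\right) 4 \cdot 0 = \left(\frac{4}{5} - 1\right) \left(-4\right) 0 = \left(- \frac{1}{5}\right) \left(-4\right) 0 = \frac{4}{5} \cdot 0 = 0$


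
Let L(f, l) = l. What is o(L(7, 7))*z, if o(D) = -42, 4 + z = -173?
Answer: 7434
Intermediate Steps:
z = -177 (z = -4 - 173 = -177)
o(L(7, 7))*z = -42*(-177) = 7434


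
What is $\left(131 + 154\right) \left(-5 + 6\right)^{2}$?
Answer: $285$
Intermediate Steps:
$\left(131 + 154\right) \left(-5 + 6\right)^{2} = 285 \cdot 1^{2} = 285 \cdot 1 = 285$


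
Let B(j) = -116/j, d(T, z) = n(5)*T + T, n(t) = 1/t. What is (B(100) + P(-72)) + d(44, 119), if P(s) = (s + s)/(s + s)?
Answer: 1316/25 ≈ 52.640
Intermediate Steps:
P(s) = 1 (P(s) = (2*s)/((2*s)) = (2*s)*(1/(2*s)) = 1)
d(T, z) = 6*T/5 (d(T, z) = T/5 + T = 6*T/5)
(B(100) + P(-72)) + d(44, 119) = (-116/100 + 1) + (6/5)*44 = (-116*1/100 + 1) + 264/5 = (-29/25 + 1) + 264/5 = -4/25 + 264/5 = 1316/25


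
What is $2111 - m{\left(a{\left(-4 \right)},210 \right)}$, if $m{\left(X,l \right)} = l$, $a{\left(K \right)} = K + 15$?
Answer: $1901$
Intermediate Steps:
$a{\left(K \right)} = 15 + K$
$2111 - m{\left(a{\left(-4 \right)},210 \right)} = 2111 - 210 = 1901$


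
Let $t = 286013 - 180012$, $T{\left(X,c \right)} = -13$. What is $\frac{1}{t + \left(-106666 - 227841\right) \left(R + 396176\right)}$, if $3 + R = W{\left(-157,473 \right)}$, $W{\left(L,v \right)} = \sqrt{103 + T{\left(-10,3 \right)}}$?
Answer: $- \frac{1472472619}{195135805121529791441} + \frac{334507 \sqrt{10}}{5854074153645893743230} \approx -7.5457 \cdot 10^{-12}$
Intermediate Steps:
$W{\left(L,v \right)} = 3 \sqrt{10}$ ($W{\left(L,v \right)} = \sqrt{103 - 13} = \sqrt{90} = 3 \sqrt{10}$)
$R = -3 + 3 \sqrt{10} \approx 6.4868$
$t = 106001$ ($t = 286013 - 180012 = 106001$)
$\frac{1}{t + \left(-106666 - 227841\right) \left(R + 396176\right)} = \frac{1}{106001 + \left(-106666 - 227841\right) \left(\left(-3 + 3 \sqrt{10}\right) + 396176\right)} = \frac{1}{106001 + \left(-106666 - 227841\right) \left(396173 + 3 \sqrt{10}\right)} = \frac{1}{106001 - 334507 \left(396173 + 3 \sqrt{10}\right)} = \frac{1}{106001 - \left(132522641711 + 1003521 \sqrt{10}\right)} = \frac{1}{-132522535710 - 1003521 \sqrt{10}}$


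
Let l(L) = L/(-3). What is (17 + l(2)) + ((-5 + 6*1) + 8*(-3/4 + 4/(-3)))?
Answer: 2/3 ≈ 0.66667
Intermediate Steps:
l(L) = -L/3 (l(L) = L*(-1/3) = -L/3)
(17 + l(2)) + ((-5 + 6*1) + 8*(-3/4 + 4/(-3))) = (17 - 1/3*2) + ((-5 + 6*1) + 8*(-3/4 + 4/(-3))) = (17 - 2/3) + ((-5 + 6) + 8*(-3*1/4 + 4*(-1/3))) = 49/3 + (1 + 8*(-3/4 - 4/3)) = 49/3 + (1 + 8*(-25/12)) = 49/3 + (1 - 50/3) = 49/3 - 47/3 = 2/3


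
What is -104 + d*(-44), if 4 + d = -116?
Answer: 5176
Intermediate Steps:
d = -120 (d = -4 - 116 = -120)
-104 + d*(-44) = -104 - 120*(-44) = -104 + 5280 = 5176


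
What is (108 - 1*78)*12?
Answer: 360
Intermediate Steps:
(108 - 1*78)*12 = (108 - 78)*12 = 30*12 = 360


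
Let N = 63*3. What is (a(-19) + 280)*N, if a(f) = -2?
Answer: 52542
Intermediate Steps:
N = 189
(a(-19) + 280)*N = (-2 + 280)*189 = 278*189 = 52542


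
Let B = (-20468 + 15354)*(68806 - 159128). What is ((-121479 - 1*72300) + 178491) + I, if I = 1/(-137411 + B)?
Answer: -7059529012535/461769297 ≈ -15288.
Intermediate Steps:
B = 461906708 (B = -5114*(-90322) = 461906708)
I = 1/461769297 (I = 1/(-137411 + 461906708) = 1/461769297 ≈ 2.1656e-9)
((-121479 - 1*72300) + 178491) + I = ((-121479 - 1*72300) + 178491) + 1/461769297 = ((-121479 - 72300) + 178491) + 1/461769297 = (-193779 + 178491) + 1/461769297 = -15288 + 1/461769297 = -7059529012535/461769297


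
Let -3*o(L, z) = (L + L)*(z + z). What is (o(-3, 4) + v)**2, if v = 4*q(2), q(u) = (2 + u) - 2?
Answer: 576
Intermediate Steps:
q(u) = u
o(L, z) = -4*L*z/3 (o(L, z) = -(L + L)*(z + z)/3 = -2*L*2*z/3 = -4*L*z/3)
v = 8 (v = 4*2 = 8)
(o(-3, 4) + v)**2 = (-4/3*(-3)*4 + 8)**2 = (16 + 8)**2 = 24**2 = 576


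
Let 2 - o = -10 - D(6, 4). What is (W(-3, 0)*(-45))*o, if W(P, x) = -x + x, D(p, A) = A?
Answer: 0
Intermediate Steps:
W(P, x) = 0
o = 16 (o = 2 - (-10 - 1*4) = 2 - (-10 - 4) = 2 - 1*(-14) = 2 + 14 = 16)
(W(-3, 0)*(-45))*o = (0*(-45))*16 = 0*16 = 0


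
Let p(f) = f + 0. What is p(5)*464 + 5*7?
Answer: 2355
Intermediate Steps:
p(f) = f
p(5)*464 + 5*7 = 5*464 + 5*7 = 2320 + 35 = 2355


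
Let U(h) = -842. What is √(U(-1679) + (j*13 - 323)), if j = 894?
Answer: √10457 ≈ 102.26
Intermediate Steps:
√(U(-1679) + (j*13 - 323)) = √(-842 + (894*13 - 323)) = √(-842 + (11622 - 323)) = √(-842 + 11299) = √10457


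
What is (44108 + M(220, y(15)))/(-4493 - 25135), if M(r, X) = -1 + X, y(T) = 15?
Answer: -22061/14814 ≈ -1.4892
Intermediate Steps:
(44108 + M(220, y(15)))/(-4493 - 25135) = (44108 + (-1 + 15))/(-4493 - 25135) = (44108 + 14)/(-29628) = 44122*(-1/29628) = -22061/14814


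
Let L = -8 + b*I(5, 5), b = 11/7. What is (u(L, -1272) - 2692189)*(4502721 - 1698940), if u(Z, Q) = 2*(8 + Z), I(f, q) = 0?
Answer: -7548308366609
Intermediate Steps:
b = 11/7 (b = 11*(1/7) = 11/7 ≈ 1.5714)
L = -8 (L = -8 + (11/7)*0 = -8 + 0 = -8)
u(Z, Q) = 16 + 2*Z
(u(L, -1272) - 2692189)*(4502721 - 1698940) = ((16 + 2*(-8)) - 2692189)*(4502721 - 1698940) = ((16 - 16) - 2692189)*2803781 = (0 - 2692189)*2803781 = -2692189*2803781 = -7548308366609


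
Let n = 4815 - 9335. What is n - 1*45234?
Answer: -49754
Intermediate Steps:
n = -4520
n - 1*45234 = -4520 - 1*45234 = -4520 - 45234 = -49754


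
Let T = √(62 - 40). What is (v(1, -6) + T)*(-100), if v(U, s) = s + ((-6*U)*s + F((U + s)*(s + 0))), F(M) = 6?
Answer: -3600 - 100*√22 ≈ -4069.0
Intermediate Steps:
T = √22 ≈ 4.6904
v(U, s) = 6 + s - 6*U*s (v(U, s) = s + ((-6*U)*s + 6) = s + (-6*U*s + 6) = s + (6 - 6*U*s) = 6 + s - 6*U*s)
(v(1, -6) + T)*(-100) = ((6 - 6 - 6*1*(-6)) + √22)*(-100) = ((6 - 6 + 36) + √22)*(-100) = (36 + √22)*(-100) = -3600 - 100*√22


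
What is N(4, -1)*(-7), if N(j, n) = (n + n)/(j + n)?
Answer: 14/3 ≈ 4.6667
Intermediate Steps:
N(j, n) = 2*n/(j + n) (N(j, n) = (2*n)/(j + n) = 2*n/(j + n))
N(4, -1)*(-7) = (2*(-1)/(4 - 1))*(-7) = (2*(-1)/3)*(-7) = (2*(-1)*(1/3))*(-7) = -2/3*(-7) = 14/3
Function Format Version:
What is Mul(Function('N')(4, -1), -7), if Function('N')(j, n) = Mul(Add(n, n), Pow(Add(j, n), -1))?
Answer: Rational(14, 3) ≈ 4.6667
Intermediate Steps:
Function('N')(j, n) = Mul(2, n, Pow(Add(j, n), -1)) (Function('N')(j, n) = Mul(Mul(2, n), Pow(Add(j, n), -1)) = Mul(2, n, Pow(Add(j, n), -1)))
Mul(Function('N')(4, -1), -7) = Mul(Mul(2, -1, Pow(Add(4, -1), -1)), -7) = Mul(Mul(2, -1, Pow(3, -1)), -7) = Mul(Mul(2, -1, Rational(1, 3)), -7) = Mul(Rational(-2, 3), -7) = Rational(14, 3)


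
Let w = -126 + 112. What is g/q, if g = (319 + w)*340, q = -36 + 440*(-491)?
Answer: -25925/54019 ≈ -0.47992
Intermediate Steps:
w = -14
q = -216076 (q = -36 - 216040 = -216076)
g = 103700 (g = (319 - 14)*340 = 305*340 = 103700)
g/q = 103700/(-216076) = 103700*(-1/216076) = -25925/54019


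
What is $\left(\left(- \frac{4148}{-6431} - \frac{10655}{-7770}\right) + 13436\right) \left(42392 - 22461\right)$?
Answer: $\frac{2676663499983727}{9993774} \approx 2.6783 \cdot 10^{8}$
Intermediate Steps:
$\left(\left(- \frac{4148}{-6431} - \frac{10655}{-7770}\right) + 13436\right) \left(42392 - 22461\right) = \left(\left(\left(-4148\right) \left(- \frac{1}{6431}\right) - - \frac{2131}{1554}\right) + 13436\right) 19931 = \left(\left(\frac{4148}{6431} + \frac{2131}{1554}\right) + 13436\right) 19931 = \left(\frac{20150453}{9993774} + 13436\right) 19931 = \frac{134296497917}{9993774} \cdot 19931 = \frac{2676663499983727}{9993774}$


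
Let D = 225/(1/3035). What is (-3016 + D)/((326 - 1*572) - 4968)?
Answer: -679859/5214 ≈ -130.39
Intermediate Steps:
D = 682875 (D = 225/(1/3035) = 225*3035 = 682875)
(-3016 + D)/((326 - 1*572) - 4968) = (-3016 + 682875)/((326 - 1*572) - 4968) = 679859/((326 - 572) - 4968) = 679859/(-246 - 4968) = 679859/(-5214) = 679859*(-1/5214) = -679859/5214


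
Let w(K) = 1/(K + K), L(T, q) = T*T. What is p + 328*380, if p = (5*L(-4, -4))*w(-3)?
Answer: 373880/3 ≈ 1.2463e+5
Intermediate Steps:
L(T, q) = T**2
w(K) = 1/(2*K)
p = -40/3 (p = (5*(-4)**2)*((1/2)/(-3)) = (5*16)*((1/2)*(-1/3)) = 80*(-1/6) = -40/3 ≈ -13.333)
p + 328*380 = -40/3 + 328*380 = -40/3 + 124640 = 373880/3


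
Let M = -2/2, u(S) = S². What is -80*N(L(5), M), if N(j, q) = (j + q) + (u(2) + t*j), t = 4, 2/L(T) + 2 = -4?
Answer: -320/3 ≈ -106.67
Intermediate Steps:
L(T) = -⅓ (L(T) = 2/(-2 - 4) = 2/(-6) = 2*(-⅙) = -⅓)
M = -1 (M = -2*½ = -1)
N(j, q) = 4 + q + 5*j (N(j, q) = (j + q) + (2² + 4*j) = (j + q) + (4 + 4*j) = 4 + q + 5*j)
-80*N(L(5), M) = -80*(4 - 1 + 5*(-⅓)) = -80*(4 - 1 - 5/3) = -80*4/3 = -320/3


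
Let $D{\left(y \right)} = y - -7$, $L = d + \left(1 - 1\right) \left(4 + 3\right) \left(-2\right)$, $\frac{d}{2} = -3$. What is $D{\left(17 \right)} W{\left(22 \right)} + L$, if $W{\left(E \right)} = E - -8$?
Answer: $714$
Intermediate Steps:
$W{\left(E \right)} = 8 + E$ ($W{\left(E \right)} = E + 8 = 8 + E$)
$d = -6$ ($d = 2 \left(-3\right) = -6$)
$L = -6$ ($L = -6 + \left(1 - 1\right) \left(4 + 3\right) \left(-2\right) = -6 + 0 \cdot 7 \left(-2\right) = -6 + 0 \left(-2\right) = -6 + 0 = -6$)
$D{\left(y \right)} = 7 + y$ ($D{\left(y \right)} = y + 7 = 7 + y$)
$D{\left(17 \right)} W{\left(22 \right)} + L = \left(7 + 17\right) \left(8 + 22\right) - 6 = 24 \cdot 30 - 6 = 720 - 6 = 714$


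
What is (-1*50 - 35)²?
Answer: 7225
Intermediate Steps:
(-1*50 - 35)² = (-50 - 35)² = (-85)² = 7225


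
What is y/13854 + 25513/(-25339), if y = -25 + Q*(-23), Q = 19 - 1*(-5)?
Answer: -368077705/351046506 ≈ -1.0485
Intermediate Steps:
Q = 24 (Q = 19 + 5 = 24)
y = -577 (y = -25 + 24*(-23) = -25 - 552 = -577)
y/13854 + 25513/(-25339) = -577/13854 + 25513/(-25339) = -577*1/13854 + 25513*(-1/25339) = -577/13854 - 25513/25339 = -368077705/351046506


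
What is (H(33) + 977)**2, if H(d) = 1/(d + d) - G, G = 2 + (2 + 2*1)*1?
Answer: 4107143569/4356 ≈ 9.4287e+5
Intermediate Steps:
G = 6 (G = 2 + (2 + 2)*1 = 2 + 4*1 = 2 + 4 = 6)
H(d) = -6 + 1/(2*d) (H(d) = 1/(d + d) - 1*6 = 1/(2*d) - 6 = -6 + 1/(2*d))
(H(33) + 977)**2 = ((-6 + (1/2)/33) + 977)**2 = ((-6 + (1/2)*(1/33)) + 977)**2 = ((-6 + 1/66) + 977)**2 = (-395/66 + 977)**2 = (64087/66)**2 = 4107143569/4356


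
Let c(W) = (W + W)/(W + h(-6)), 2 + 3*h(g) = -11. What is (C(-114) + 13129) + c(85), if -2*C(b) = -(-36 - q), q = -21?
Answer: 3175913/242 ≈ 13124.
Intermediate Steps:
h(g) = -13/3 (h(g) = -2/3 + (1/3)*(-11) = -2/3 - 11/3 = -13/3)
c(W) = 2*W/(-13/3 + W) (c(W) = (W + W)/(W - 13/3) = (2*W)/(-13/3 + W) = 2*W/(-13/3 + W))
C(b) = -15/2 (C(b) = -(-1)*(-36 - 1*(-21))/2 = -(-1)*(-36 + 21)/2 = -(-1)*(-15)/2 = -1/2*15 = -15/2)
(C(-114) + 13129) + c(85) = (-15/2 + 13129) + 6*85/(-13 + 3*85) = 26243/2 + 6*85/(-13 + 255) = 26243/2 + 6*85/242 = 26243/2 + 6*85*(1/242) = 26243/2 + 255/121 = 3175913/242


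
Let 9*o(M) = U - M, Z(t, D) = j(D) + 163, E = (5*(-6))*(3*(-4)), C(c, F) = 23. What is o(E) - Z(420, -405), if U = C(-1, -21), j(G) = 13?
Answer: -1921/9 ≈ -213.44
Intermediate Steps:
E = 360 (E = -30*(-12) = 360)
U = 23
Z(t, D) = 176 (Z(t, D) = 13 + 163 = 176)
o(M) = 23/9 - M/9 (o(M) = (23 - M)/9 = 23/9 - M/9)
o(E) - Z(420, -405) = (23/9 - 1/9*360) - 1*176 = (23/9 - 40) - 176 = -337/9 - 176 = -1921/9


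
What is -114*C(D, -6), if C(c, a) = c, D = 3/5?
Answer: -342/5 ≈ -68.400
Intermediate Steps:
D = ⅗ (D = 3*(⅕) = ⅗ ≈ 0.60000)
-114*C(D, -6) = -114*⅗ = -342/5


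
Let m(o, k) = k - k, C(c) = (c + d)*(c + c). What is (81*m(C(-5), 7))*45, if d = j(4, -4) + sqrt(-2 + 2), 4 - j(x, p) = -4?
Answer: 0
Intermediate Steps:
j(x, p) = 8 (j(x, p) = 4 - 1*(-4) = 4 + 4 = 8)
d = 8 (d = 8 + sqrt(-2 + 2) = 8 + sqrt(0) = 8 + 0 = 8)
C(c) = 2*c*(8 + c) (C(c) = (c + 8)*(c + c) = (8 + c)*(2*c) = 2*c*(8 + c))
m(o, k) = 0
(81*m(C(-5), 7))*45 = (81*0)*45 = 0*45 = 0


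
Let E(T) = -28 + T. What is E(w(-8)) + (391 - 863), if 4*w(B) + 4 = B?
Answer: -503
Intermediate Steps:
w(B) = -1 + B/4
E(w(-8)) + (391 - 863) = (-28 + (-1 + (¼)*(-8))) + (391 - 863) = (-28 + (-1 - 2)) - 472 = (-28 - 3) - 472 = -31 - 472 = -503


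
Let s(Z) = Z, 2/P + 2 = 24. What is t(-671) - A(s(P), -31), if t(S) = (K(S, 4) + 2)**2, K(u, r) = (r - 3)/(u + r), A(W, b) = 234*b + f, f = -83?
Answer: 3265927482/444889 ≈ 7341.0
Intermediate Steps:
P = 1/11 (P = 2/(-2 + 24) = 2/22 = 2*(1/22) = 1/11 ≈ 0.090909)
A(W, b) = -83 + 234*b (A(W, b) = 234*b - 83 = -83 + 234*b)
K(u, r) = (-3 + r)/(r + u)
t(S) = (2 + 1/(4 + S))**2 (t(S) = ((-3 + 4)/(4 + S) + 2)**2 = (1/(4 + S) + 2)**2 = (2 + 1/(4 + S))**2)
t(-671) - A(s(P), -31) = (9 + 2*(-671))**2/(4 - 671)**2 - (-83 + 234*(-31)) = (9 - 1342)**2/(-667)**2 - (-83 - 7254) = (1/444889)*(-1333)**2 - 1*(-7337) = (1/444889)*1776889 + 7337 = 1776889/444889 + 7337 = 3265927482/444889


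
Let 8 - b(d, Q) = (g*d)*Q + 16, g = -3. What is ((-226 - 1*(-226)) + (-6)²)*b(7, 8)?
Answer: 5760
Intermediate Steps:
b(d, Q) = -8 + 3*Q*d (b(d, Q) = 8 - ((-3*d)*Q + 16) = 8 - (-3*Q*d + 16) = 8 - (16 - 3*Q*d) = 8 + (-16 + 3*Q*d) = -8 + 3*Q*d)
((-226 - 1*(-226)) + (-6)²)*b(7, 8) = ((-226 - 1*(-226)) + (-6)²)*(-8 + 3*8*7) = ((-226 + 226) + 36)*(-8 + 168) = (0 + 36)*160 = 36*160 = 5760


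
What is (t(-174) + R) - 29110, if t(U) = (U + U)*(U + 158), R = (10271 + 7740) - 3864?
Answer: -9395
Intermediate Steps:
R = 14147 (R = 18011 - 3864 = 14147)
t(U) = 2*U*(158 + U) (t(U) = (2*U)*(158 + U) = 2*U*(158 + U))
(t(-174) + R) - 29110 = (2*(-174)*(158 - 174) + 14147) - 29110 = (2*(-174)*(-16) + 14147) - 29110 = (5568 + 14147) - 29110 = 19715 - 29110 = -9395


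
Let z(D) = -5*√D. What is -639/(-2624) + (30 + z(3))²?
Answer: 2559039/2624 - 300*√3 ≈ 455.63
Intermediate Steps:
-639/(-2624) + (30 + z(3))² = -639/(-2624) + (30 - 5*√3)² = -639*(-1/2624) + (30 - 5*√3)² = 639/2624 + (30 - 5*√3)²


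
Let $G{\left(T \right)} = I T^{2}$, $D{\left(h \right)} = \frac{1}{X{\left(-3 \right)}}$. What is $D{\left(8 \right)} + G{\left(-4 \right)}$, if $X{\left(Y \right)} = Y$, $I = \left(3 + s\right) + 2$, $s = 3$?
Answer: $\frac{383}{3} \approx 127.67$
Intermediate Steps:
$I = 8$ ($I = \left(3 + 3\right) + 2 = 6 + 2 = 8$)
$D{\left(h \right)} = - \frac{1}{3}$ ($D{\left(h \right)} = \frac{1}{-3} = - \frac{1}{3}$)
$G{\left(T \right)} = 8 T^{2}$
$D{\left(8 \right)} + G{\left(-4 \right)} = - \frac{1}{3} + 8 \left(-4\right)^{2} = - \frac{1}{3} + 8 \cdot 16 = - \frac{1}{3} + 128 = \frac{383}{3}$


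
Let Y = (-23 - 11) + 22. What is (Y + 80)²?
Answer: 4624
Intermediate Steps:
Y = -12 (Y = -34 + 22 = -12)
(Y + 80)² = (-12 + 80)² = 68² = 4624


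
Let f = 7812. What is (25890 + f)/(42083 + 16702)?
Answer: 11234/19595 ≈ 0.57331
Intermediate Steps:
(25890 + f)/(42083 + 16702) = (25890 + 7812)/(42083 + 16702) = 33702/58785 = 33702*(1/58785) = 11234/19595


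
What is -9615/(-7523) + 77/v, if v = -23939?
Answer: 229594214/180093097 ≈ 1.2749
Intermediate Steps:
-9615/(-7523) + 77/v = -9615/(-7523) + 77/(-23939) = -9615*(-1/7523) + 77*(-1/23939) = 9615/7523 - 77/23939 = 229594214/180093097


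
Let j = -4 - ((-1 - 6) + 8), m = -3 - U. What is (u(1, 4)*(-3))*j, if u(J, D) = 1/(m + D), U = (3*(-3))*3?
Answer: 15/28 ≈ 0.53571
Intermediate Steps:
U = -27 (U = -9*3 = -27)
m = 24 (m = -3 - 1*(-27) = -3 + 27 = 24)
u(J, D) = 1/(24 + D)
j = -5 (j = -4 - (-7 + 8) = -4 - 1*1 = -4 - 1 = -5)
(u(1, 4)*(-3))*j = (-3/(24 + 4))*(-5) = (-3/28)*(-5) = ((1/28)*(-3))*(-5) = -3/28*(-5) = 15/28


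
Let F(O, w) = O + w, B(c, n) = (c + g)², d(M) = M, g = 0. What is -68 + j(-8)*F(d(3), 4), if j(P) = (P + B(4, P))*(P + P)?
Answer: -964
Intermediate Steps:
B(c, n) = c² (B(c, n) = (c + 0)² = c²)
j(P) = 2*P*(16 + P) (j(P) = (P + 4²)*(P + P) = (P + 16)*(2*P) = (16 + P)*(2*P) = 2*P*(16 + P))
-68 + j(-8)*F(d(3), 4) = -68 + (2*(-8)*(16 - 8))*(3 + 4) = -68 + (2*(-8)*8)*7 = -68 - 128*7 = -68 - 896 = -964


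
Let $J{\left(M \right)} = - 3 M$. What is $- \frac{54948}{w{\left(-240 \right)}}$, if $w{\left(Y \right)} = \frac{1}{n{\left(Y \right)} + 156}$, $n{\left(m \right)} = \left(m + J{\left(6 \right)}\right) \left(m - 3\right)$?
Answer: $-3453481800$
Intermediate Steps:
$n{\left(m \right)} = \left(-18 + m\right) \left(-3 + m\right)$ ($n{\left(m \right)} = \left(m - 18\right) \left(m - 3\right) = \left(m - 18\right) \left(-3 + m\right) = \left(-18 + m\right) \left(-3 + m\right)$)
$w{\left(Y \right)} = \frac{1}{210 + Y^{2} - 21 Y}$ ($w{\left(Y \right)} = \frac{1}{\left(54 + Y^{2} - 21 Y\right) + 156} = \frac{1}{210 + Y^{2} - 21 Y}$)
$- \frac{54948}{w{\left(-240 \right)}} = - \frac{54948}{\frac{1}{210 + \left(-240\right)^{2} - -5040}} = - \frac{54948}{\frac{1}{210 + 57600 + 5040}} = - \frac{54948}{\frac{1}{62850}} = - 54948 \frac{1}{\frac{1}{62850}} = \left(-54948\right) 62850 = -3453481800$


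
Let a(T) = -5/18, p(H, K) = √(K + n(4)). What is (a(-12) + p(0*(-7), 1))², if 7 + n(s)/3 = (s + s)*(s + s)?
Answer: 55753/324 - 10*√43/9 ≈ 164.79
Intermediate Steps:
n(s) = -21 + 12*s² (n(s) = -21 + 3*((s + s)*(s + s)) = -21 + 3*((2*s)*(2*s)) = -21 + 3*(4*s²) = -21 + 12*s²)
p(H, K) = √(171 + K) (p(H, K) = √(K + (-21 + 12*4²)) = √(K + (-21 + 12*16)) = √(K + (-21 + 192)) = √(K + 171) = √(171 + K))
a(T) = -5/18 (a(T) = -5*1/18 = -5/18)
(a(-12) + p(0*(-7), 1))² = (-5/18 + √(171 + 1))² = (-5/18 + √172)² = (-5/18 + 2*√43)²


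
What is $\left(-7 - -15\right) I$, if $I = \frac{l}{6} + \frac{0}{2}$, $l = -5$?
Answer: $- \frac{20}{3} \approx -6.6667$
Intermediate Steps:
$I = - \frac{5}{6}$ ($I = - \frac{5}{6} + \frac{0}{2} = \left(-5\right) \frac{1}{6} + 0 \cdot \frac{1}{2} = - \frac{5}{6} + 0 = - \frac{5}{6} \approx -0.83333$)
$\left(-7 - -15\right) I = \left(-7 - -15\right) \left(- \frac{5}{6}\right) = \left(-7 + 15\right) \left(- \frac{5}{6}\right) = 8 \left(- \frac{5}{6}\right) = - \frac{20}{3}$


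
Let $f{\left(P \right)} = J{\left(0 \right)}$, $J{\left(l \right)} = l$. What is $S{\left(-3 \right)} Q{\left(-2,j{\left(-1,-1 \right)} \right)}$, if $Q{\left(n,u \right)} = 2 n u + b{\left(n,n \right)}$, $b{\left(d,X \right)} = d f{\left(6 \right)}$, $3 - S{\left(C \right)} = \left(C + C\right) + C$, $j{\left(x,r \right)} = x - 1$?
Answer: $96$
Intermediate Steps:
$f{\left(P \right)} = 0$
$j{\left(x,r \right)} = -1 + x$
$S{\left(C \right)} = 3 - 3 C$ ($S{\left(C \right)} = 3 - \left(\left(C + C\right) + C\right) = 3 - \left(2 C + C\right) = 3 - 3 C$)
$b{\left(d,X \right)} = 0$ ($b{\left(d,X \right)} = d 0 = 0$)
$Q{\left(n,u \right)} = 2 n u$ ($Q{\left(n,u \right)} = 2 n u + 0 = 2 n u$)
$S{\left(-3 \right)} Q{\left(-2,j{\left(-1,-1 \right)} \right)} = \left(3 - -9\right) 2 \left(-2\right) \left(-1 - 1\right) = \left(3 + 9\right) 2 \left(-2\right) \left(-2\right) = 12 \cdot 8 = 96$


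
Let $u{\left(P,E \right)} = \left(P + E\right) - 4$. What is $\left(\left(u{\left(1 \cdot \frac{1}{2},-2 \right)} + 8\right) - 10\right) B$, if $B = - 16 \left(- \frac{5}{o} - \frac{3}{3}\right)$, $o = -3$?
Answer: $80$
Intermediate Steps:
$u{\left(P,E \right)} = -4 + E + P$ ($u{\left(P,E \right)} = \left(E + P\right) - 4 = -4 + E + P$)
$B = - \frac{32}{3}$ ($B = - 16 \left(- \frac{5}{-3} - \frac{3}{3}\right) = - 16 \left(\left(-5\right) \left(- \frac{1}{3}\right) - 1\right) = - 16 \left(\frac{5}{3} - 1\right) = \left(-16\right) \frac{2}{3} = - \frac{32}{3} \approx -10.667$)
$\left(\left(u{\left(1 \cdot \frac{1}{2},-2 \right)} + 8\right) - 10\right) B = \left(\left(\left(-4 - 2 + 1 \cdot \frac{1}{2}\right) + 8\right) - 10\right) \left(- \frac{32}{3}\right) = \left(\left(\left(-4 - 2 + \frac{1}{2}\right) + 8\right) - 10\right) \left(- \frac{32}{3}\right) = \left(\left(- \frac{11}{2} + 8\right) - 10\right) \left(- \frac{32}{3}\right) = \left(\frac{5}{2} - 10\right) \left(- \frac{32}{3}\right) = \left(- \frac{15}{2}\right) \left(- \frac{32}{3}\right) = 80$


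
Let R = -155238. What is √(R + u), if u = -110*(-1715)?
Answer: 2*√8353 ≈ 182.79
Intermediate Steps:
u = 188650
√(R + u) = √(-155238 + 188650) = √33412 = 2*√8353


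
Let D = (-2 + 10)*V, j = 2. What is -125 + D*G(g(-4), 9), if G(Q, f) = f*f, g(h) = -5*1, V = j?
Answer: 1171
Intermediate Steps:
V = 2
g(h) = -5
G(Q, f) = f**2
D = 16 (D = (-2 + 10)*2 = 8*2 = 16)
-125 + D*G(g(-4), 9) = -125 + 16*9**2 = -125 + 16*81 = -125 + 1296 = 1171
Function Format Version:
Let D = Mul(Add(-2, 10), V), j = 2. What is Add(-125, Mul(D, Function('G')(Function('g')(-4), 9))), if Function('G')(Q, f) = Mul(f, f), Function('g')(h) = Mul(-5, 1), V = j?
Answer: 1171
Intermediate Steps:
V = 2
Function('g')(h) = -5
Function('G')(Q, f) = Pow(f, 2)
D = 16 (D = Mul(Add(-2, 10), 2) = Mul(8, 2) = 16)
Add(-125, Mul(D, Function('G')(Function('g')(-4), 9))) = Add(-125, Mul(16, Pow(9, 2))) = Add(-125, Mul(16, 81)) = Add(-125, 1296) = 1171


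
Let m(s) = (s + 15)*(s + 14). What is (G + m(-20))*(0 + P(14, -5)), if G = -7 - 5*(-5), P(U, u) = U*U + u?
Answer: 9168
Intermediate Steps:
m(s) = (14 + s)*(15 + s) (m(s) = (15 + s)*(14 + s) = (14 + s)*(15 + s))
P(U, u) = u + U² (P(U, u) = U² + u = u + U²)
G = 18 (G = -7 + 25 = 18)
(G + m(-20))*(0 + P(14, -5)) = (18 + (210 + (-20)² + 29*(-20)))*(0 + (-5 + 14²)) = (18 + (210 + 400 - 580))*(0 + (-5 + 196)) = (18 + 30)*(0 + 191) = 48*191 = 9168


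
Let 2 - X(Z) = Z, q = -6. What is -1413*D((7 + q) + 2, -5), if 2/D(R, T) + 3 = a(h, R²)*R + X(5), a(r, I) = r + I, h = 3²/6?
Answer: -1884/17 ≈ -110.82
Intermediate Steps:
X(Z) = 2 - Z
h = 3/2 (h = 9*(⅙) = 3/2 ≈ 1.5000)
a(r, I) = I + r
D(R, T) = 2/(-6 + R*(3/2 + R²)) (D(R, T) = 2/(-3 + ((R² + 3/2)*R + (2 - 1*5))) = 2/(-3 + ((3/2 + R²)*R + (2 - 5))) = 2/(-3 + (R*(3/2 + R²) - 3)) = 2/(-3 + (-3 + R*(3/2 + R²))) = 2/(-6 + R*(3/2 + R²)))
-1413*D((7 + q) + 2, -5) = -5652/(-12 + ((7 - 6) + 2)*(3 + 2*((7 - 6) + 2)²)) = -5652/(-12 + (1 + 2)*(3 + 2*(1 + 2)²)) = -5652/(-12 + 3*(3 + 2*3²)) = -5652/(-12 + 3*(3 + 2*9)) = -5652/(-12 + 3*(3 + 18)) = -5652/(-12 + 3*21) = -5652/(-12 + 63) = -5652/51 = -1413*4/51 = -1884/17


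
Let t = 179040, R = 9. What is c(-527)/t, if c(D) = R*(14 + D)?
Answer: -1539/59680 ≈ -0.025788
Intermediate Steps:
c(D) = 126 + 9*D (c(D) = 9*(14 + D) = 126 + 9*D)
c(-527)/t = (126 + 9*(-527))/179040 = (126 - 4743)*(1/179040) = -4617*1/179040 = -1539/59680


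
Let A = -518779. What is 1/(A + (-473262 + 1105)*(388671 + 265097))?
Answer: -1/308681656355 ≈ -3.2396e-12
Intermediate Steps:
1/(A + (-473262 + 1105)*(388671 + 265097)) = 1/(-518779 + (-473262 + 1105)*(388671 + 265097)) = 1/(-518779 - 472157*653768) = 1/(-518779 - 308681137576) = 1/(-308681656355) = -1/308681656355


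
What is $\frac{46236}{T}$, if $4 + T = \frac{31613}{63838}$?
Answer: $- \frac{2951613768}{223739} \approx -13192.0$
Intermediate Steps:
$T = - \frac{223739}{63838}$ ($T = -4 + \frac{31613}{63838} = - \frac{223739}{63838} \approx -3.5048$)
$\frac{46236}{T} = \frac{46236}{- \frac{223739}{63838}} = 46236 \left(- \frac{63838}{223739}\right) = - \frac{2951613768}{223739}$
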